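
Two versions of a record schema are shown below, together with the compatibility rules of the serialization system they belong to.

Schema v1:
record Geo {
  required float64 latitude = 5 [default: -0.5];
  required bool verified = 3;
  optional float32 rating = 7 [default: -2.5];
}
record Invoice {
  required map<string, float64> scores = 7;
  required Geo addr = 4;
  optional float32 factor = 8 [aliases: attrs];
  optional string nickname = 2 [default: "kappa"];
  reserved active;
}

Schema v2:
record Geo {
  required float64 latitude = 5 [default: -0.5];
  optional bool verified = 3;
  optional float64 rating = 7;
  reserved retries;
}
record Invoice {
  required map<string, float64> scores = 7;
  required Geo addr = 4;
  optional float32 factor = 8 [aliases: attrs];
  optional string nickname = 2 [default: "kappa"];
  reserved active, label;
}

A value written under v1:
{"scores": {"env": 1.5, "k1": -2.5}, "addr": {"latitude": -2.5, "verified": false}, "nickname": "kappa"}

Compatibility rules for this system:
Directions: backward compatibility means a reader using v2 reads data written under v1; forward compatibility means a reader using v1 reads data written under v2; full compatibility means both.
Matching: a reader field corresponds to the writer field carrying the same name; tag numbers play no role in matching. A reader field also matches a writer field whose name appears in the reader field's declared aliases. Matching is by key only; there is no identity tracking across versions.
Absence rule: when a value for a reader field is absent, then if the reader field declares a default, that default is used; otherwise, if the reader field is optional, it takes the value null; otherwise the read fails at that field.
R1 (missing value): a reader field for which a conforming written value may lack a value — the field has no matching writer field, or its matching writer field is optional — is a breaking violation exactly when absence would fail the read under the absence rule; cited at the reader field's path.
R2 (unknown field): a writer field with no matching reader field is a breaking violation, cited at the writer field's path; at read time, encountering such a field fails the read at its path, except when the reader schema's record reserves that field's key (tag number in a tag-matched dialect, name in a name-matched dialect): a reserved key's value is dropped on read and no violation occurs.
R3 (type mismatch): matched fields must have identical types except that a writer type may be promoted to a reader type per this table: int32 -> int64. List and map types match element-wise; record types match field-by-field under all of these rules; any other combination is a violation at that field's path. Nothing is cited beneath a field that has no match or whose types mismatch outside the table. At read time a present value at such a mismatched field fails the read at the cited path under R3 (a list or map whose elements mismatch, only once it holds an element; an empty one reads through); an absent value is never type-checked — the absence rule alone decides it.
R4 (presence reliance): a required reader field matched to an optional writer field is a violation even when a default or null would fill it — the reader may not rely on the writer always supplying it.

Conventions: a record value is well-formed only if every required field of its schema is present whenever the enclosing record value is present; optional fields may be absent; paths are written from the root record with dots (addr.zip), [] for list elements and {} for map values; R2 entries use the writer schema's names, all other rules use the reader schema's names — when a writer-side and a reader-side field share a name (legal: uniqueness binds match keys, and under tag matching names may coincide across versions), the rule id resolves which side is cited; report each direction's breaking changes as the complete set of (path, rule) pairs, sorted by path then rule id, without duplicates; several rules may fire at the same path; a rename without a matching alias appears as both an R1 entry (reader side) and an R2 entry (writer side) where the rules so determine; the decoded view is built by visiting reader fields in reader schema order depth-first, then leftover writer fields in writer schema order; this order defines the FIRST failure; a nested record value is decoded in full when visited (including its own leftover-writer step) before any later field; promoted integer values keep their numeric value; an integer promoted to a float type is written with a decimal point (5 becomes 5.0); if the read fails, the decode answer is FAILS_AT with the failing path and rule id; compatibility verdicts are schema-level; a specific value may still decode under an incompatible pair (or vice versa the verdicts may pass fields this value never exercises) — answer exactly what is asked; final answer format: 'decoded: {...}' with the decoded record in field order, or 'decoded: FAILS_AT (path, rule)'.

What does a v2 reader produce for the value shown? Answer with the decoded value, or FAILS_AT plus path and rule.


arrows below run writer -> reader for Invoice
migrating the Invoice value to v2:
  scores := {"env": 1.5, "k1": -2.5}
  addr.latitude := -2.5
  addr.verified := false
  addr.rating := null (missing; optional => null)
  factor := null (missing; optional => null)
  nickname := "kappa"
  => decoded: {"scores": {"env": 1.5, "k1": -2.5}, "addr": {"latitude": -2.5, "verified": false, "rating": null}, "factor": null, "nickname": "kappa"}
diffs on Invoice not affecting the asked answer:
  field verified in record Geo: required changed to optional -> changes Invoice's schema-level verdicts only — the decode of this value is the same

decoded: {"scores": {"env": 1.5, "k1": -2.5}, "addr": {"latitude": -2.5, "verified": false, "rating": null}, "factor": null, "nickname": "kappa"}


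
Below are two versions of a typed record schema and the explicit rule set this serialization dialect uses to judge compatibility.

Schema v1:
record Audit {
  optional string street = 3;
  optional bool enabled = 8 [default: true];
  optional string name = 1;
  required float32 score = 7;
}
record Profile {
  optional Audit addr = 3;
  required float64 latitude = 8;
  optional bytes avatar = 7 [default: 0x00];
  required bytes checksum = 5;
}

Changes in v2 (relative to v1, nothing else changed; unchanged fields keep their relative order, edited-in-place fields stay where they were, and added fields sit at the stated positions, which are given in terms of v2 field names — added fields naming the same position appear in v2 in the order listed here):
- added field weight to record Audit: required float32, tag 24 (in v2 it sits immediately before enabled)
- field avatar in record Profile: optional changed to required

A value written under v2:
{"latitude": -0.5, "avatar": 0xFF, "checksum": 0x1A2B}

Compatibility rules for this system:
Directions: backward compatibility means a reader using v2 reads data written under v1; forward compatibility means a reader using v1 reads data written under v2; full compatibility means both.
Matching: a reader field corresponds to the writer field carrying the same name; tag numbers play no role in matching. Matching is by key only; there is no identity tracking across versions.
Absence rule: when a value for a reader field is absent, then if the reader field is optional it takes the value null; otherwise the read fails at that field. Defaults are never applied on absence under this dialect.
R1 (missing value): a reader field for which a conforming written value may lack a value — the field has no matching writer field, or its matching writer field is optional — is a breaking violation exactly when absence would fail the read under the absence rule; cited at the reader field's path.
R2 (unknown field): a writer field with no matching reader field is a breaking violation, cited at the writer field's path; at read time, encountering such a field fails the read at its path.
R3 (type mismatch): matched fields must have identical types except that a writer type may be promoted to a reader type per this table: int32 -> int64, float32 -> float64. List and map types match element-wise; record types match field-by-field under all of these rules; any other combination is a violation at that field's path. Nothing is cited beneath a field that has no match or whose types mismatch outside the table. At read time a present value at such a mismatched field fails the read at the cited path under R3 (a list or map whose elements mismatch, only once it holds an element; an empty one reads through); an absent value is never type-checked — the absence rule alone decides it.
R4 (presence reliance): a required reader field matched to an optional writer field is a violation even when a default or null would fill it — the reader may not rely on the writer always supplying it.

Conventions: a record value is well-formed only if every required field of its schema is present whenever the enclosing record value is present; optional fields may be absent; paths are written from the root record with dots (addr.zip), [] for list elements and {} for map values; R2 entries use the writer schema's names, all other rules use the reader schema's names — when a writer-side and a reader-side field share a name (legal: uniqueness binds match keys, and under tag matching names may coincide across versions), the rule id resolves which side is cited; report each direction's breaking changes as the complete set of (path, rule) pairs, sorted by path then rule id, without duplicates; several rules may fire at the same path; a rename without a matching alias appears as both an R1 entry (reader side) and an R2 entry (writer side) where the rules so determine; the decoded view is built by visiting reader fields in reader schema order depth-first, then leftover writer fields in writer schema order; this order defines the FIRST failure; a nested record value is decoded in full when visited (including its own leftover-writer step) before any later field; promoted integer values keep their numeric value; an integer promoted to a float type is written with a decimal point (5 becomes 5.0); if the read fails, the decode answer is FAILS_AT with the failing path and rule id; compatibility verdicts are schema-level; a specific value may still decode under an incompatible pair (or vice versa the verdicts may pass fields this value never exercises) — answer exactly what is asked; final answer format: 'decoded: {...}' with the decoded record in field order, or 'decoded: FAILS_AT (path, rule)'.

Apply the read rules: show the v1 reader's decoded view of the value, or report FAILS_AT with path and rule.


each type pair in Profile: writer, then reader
decode walk for Profile under reader schema v1:
  addr := null (absent, optional -> null)
  latitude := -0.5
  avatar := 0xFF
  checksum := 0x1A2B
  => decoded: {"addr": null, "latitude": -0.5, "avatar": 0xFF, "checksum": 0x1A2B}
the rest of the Profile diff is inert for this question:
  added field weight to record Audit: required float32, tag 24 (in v2 it sits immediately before enabled) -> affects the rule determinations only; this particular Profile value decodes identically
  field avatar in record Profile: optional changed to required -> affects the rule determinations only; this particular Profile value decodes identically

decoded: {"addr": null, "latitude": -0.5, "avatar": 0xFF, "checksum": 0x1A2B}


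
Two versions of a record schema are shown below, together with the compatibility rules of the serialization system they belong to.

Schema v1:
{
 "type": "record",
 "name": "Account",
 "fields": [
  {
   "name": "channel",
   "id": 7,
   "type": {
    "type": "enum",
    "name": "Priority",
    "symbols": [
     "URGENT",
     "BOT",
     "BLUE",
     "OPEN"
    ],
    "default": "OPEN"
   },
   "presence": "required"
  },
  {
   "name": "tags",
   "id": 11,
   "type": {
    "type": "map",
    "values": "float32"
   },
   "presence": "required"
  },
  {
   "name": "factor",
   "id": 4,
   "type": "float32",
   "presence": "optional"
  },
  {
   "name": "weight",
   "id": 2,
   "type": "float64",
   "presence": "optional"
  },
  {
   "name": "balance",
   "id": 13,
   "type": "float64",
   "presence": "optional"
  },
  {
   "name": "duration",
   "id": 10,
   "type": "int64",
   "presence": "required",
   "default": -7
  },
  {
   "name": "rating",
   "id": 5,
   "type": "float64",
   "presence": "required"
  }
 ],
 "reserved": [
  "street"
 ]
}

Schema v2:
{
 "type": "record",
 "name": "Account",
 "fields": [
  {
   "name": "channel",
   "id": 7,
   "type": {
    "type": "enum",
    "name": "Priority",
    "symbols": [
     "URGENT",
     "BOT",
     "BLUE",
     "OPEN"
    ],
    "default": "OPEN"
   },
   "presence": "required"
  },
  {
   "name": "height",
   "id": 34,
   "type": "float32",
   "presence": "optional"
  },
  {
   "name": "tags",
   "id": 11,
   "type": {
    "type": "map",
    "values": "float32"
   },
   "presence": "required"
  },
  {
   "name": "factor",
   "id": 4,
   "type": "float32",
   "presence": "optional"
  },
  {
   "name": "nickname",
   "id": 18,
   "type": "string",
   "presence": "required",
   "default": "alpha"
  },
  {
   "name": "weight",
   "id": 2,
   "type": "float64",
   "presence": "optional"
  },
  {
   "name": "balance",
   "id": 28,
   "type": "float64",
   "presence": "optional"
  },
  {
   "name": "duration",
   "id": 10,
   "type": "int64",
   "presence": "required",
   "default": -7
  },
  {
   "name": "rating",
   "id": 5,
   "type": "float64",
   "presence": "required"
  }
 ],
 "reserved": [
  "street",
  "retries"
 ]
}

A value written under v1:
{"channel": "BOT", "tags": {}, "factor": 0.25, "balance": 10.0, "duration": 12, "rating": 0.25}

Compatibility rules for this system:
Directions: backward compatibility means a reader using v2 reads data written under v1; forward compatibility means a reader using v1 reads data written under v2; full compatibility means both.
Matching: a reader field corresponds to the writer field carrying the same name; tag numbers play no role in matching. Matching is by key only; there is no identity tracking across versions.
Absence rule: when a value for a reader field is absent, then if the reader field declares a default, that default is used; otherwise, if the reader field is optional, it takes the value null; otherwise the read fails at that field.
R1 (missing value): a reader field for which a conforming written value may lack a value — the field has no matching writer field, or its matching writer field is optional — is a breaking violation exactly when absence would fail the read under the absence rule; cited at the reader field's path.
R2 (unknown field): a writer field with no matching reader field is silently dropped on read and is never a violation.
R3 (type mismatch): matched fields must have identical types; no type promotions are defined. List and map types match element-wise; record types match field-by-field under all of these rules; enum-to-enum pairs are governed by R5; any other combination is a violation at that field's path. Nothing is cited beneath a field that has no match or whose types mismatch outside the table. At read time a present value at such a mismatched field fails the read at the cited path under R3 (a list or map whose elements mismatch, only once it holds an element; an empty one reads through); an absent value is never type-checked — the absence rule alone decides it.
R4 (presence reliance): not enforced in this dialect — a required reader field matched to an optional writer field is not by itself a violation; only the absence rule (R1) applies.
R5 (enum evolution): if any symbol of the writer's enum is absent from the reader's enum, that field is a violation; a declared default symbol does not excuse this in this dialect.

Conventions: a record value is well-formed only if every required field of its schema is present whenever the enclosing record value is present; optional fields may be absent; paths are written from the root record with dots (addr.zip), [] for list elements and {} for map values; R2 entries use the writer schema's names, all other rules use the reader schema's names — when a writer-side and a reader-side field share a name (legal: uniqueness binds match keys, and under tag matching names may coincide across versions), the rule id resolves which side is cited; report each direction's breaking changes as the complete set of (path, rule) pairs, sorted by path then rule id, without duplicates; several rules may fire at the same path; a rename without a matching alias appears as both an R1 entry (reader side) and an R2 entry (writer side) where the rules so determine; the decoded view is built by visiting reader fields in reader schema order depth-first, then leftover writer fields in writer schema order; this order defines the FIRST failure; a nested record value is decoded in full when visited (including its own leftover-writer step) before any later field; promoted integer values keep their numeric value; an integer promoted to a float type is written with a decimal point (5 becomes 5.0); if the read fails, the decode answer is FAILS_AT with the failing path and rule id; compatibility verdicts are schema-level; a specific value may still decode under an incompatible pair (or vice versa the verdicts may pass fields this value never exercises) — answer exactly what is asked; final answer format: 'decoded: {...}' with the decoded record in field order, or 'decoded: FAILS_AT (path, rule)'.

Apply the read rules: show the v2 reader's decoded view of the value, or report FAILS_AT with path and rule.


each type pair in Account: writer, then reader
migrating the Account value to v2:
  channel := "BOT"
  height := null (absent, optional -> null)
  tags := {}
  factor := 0.25
  nickname := "alpha" (absent -> default)
  weight := null (absent, optional -> null)
  balance := 10.0
  duration := 12
  rating := 0.25
  => decoded: {"channel": "BOT", "height": null, "tags": {}, "factor": 0.25, "nickname": "alpha", "weight": null, "balance": 10.0, "duration": 12, "rating": 0.25}
checking off the Account differences that do not matter here:
  field balance in record Account: tag 13 changed to 28 -> inert under this dialect — no rule fires on Account and the result does not move

decoded: {"channel": "BOT", "height": null, "tags": {}, "factor": 0.25, "nickname": "alpha", "weight": null, "balance": 10.0, "duration": 12, "rating": 0.25}


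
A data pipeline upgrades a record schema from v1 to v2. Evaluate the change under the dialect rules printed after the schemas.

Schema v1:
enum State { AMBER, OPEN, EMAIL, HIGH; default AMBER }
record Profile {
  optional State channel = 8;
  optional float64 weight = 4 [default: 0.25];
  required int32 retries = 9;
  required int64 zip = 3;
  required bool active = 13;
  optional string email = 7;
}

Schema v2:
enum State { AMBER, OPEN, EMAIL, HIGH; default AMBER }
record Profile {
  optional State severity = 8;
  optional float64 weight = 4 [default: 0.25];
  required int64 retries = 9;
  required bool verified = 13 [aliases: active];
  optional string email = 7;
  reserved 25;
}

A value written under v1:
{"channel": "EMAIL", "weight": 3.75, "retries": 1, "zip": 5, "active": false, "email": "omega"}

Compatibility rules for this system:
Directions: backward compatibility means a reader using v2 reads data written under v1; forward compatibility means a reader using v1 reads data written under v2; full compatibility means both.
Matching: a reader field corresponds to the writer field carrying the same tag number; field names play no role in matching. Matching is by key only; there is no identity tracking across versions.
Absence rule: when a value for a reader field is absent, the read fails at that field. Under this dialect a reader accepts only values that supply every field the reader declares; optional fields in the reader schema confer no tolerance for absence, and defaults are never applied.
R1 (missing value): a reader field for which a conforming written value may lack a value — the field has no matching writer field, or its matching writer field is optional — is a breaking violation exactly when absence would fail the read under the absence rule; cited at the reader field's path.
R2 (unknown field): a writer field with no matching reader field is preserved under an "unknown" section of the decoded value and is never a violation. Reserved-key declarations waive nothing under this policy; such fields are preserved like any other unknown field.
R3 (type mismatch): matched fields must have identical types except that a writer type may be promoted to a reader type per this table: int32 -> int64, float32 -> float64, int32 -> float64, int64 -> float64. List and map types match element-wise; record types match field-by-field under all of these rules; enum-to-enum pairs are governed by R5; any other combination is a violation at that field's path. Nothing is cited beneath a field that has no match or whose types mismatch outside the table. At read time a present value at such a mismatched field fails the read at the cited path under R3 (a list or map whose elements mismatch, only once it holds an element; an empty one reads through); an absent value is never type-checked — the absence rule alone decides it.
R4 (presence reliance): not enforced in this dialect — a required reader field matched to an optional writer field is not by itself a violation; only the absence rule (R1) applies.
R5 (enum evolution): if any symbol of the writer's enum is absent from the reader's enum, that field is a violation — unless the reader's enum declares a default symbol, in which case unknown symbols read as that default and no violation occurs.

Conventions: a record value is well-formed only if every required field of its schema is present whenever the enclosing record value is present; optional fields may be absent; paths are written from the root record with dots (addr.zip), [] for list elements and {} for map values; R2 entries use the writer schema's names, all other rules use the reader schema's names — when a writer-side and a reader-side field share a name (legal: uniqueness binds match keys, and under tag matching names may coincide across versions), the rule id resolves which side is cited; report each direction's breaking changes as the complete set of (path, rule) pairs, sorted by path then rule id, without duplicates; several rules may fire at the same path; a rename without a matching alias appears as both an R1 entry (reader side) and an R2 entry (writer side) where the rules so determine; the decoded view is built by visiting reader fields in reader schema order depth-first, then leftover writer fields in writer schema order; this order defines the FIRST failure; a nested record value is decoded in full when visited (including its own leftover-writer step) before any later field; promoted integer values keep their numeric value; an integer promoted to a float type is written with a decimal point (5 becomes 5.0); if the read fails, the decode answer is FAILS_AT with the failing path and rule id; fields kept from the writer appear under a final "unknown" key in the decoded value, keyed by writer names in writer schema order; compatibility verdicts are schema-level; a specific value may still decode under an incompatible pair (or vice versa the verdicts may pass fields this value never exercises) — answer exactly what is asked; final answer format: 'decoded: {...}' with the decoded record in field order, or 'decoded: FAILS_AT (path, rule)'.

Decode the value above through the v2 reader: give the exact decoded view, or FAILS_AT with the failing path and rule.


decoded: {"severity": "EMAIL", "weight": 3.75, "retries": 1, "verified": false, "email": "omega", "unknown": {"zip": 5}}

each type pair in Profile: writer, then reader
decode (reader v2):
  severity := "EMAIL" (from writer channel)
  weight := 3.75
  retries := 1 (int32 -> int64)
  verified := false (from writer active)
  email := "omega"
  writer zip: kept under "unknown"
  => decoded: {"severity": "EMAIL", "weight": 3.75, "retries": 1, "verified": false, "email": "omega", "unknown": {"zip": 5}}
ruling out the remaining Profile differences:
  field retries in record Profile: type int32 changed to int64 -> changes Profile's schema-level verdicts only — the decode of this value is the same


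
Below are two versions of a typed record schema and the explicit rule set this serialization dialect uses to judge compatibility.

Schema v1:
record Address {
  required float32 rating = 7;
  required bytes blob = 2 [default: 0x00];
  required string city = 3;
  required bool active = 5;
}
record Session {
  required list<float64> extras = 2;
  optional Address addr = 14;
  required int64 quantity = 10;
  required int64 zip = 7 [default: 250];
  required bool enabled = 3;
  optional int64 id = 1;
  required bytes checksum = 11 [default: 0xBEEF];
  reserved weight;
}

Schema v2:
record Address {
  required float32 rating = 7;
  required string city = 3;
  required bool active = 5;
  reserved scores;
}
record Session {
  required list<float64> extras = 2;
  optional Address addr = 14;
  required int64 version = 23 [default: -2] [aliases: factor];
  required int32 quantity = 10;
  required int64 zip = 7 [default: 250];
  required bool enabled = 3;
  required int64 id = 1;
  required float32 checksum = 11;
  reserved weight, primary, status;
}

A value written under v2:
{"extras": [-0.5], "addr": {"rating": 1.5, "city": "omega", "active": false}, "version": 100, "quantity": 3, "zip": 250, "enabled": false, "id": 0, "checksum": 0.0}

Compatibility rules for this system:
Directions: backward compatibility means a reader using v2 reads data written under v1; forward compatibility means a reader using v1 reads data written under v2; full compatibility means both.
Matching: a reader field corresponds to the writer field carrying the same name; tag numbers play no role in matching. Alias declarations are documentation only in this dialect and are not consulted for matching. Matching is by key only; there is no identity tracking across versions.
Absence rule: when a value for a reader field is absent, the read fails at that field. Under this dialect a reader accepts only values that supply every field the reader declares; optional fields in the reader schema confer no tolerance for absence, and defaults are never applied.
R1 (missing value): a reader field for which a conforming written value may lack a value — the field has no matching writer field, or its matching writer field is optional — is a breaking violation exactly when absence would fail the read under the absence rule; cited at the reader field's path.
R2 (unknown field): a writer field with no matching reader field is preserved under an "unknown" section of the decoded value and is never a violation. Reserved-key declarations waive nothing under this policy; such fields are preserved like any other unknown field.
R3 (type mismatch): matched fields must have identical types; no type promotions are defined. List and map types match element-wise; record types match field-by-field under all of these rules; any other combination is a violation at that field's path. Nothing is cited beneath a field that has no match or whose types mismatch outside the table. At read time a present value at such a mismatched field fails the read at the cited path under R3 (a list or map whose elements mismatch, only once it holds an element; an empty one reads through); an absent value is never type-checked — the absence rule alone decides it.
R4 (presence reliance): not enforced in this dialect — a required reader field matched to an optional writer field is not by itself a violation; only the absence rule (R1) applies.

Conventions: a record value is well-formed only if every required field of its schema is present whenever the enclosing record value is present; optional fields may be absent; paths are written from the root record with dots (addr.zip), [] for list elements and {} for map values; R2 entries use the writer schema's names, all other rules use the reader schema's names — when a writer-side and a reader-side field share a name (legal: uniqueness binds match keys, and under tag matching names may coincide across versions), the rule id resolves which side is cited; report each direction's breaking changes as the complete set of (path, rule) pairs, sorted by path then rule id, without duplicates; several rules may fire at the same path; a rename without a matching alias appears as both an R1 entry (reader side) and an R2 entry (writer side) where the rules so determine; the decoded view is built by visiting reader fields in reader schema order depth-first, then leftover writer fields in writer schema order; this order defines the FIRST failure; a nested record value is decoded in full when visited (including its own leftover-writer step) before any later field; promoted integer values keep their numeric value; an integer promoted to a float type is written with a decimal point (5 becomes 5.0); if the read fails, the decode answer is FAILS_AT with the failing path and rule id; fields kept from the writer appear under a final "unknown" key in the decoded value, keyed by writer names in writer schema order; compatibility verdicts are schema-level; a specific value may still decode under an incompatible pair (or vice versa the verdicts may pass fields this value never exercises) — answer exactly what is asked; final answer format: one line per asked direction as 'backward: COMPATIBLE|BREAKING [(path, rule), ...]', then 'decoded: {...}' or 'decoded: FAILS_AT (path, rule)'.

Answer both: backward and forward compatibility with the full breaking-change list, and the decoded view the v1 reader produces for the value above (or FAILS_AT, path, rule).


backward: BREAKING [(addr, R1), (checksum, R3), (id, R1), (quantity, R3), (version, R1)]; forward: BREAKING [(addr, R1), (addr.blob, R1), (checksum, R3), (quantity, R3)]; decoded: FAILS_AT (addr.blob, R1)

in Session below, arrows point writer -> reader
backward on Session — v2 reading data written by v1:
  list<float64> -> list<float64>, writer required: extras aligns to extras
  Address -> Address, writer optional: addr aligns to addr
  no writer field matches reader version
  int64 -> int32, writer required: quantity aligns to quantity
  int64 -> int64, writer required: zip aligns to zip
  bool -> bool, writer required: enabled aligns to enabled
  int64 -> int64, writer optional: id aligns to id
  bytes -> float32, writer required: checksum aligns to checksum
  float32 -> float32, writer required: addr.rating aligns to addr.rating
  string -> string, writer required: addr.city aligns to addr.city
  bool -> bool, writer required: addr.active aligns to addr.active
  writer field addr.blob has no reader counterpart
  R1 fires at addr
  R3 fires at checksum
  R1 fires at id
  R3 fires at quantity
  R1 fires at version
  => backward: BREAKING (5)
forward on Session — v1 reading data written by v2:
  list<float64> -> list<float64>, writer required: extras aligns to extras
  Address -> Address, writer optional: addr aligns to addr
  int32 -> int64, writer required: quantity aligns to quantity
  int64 -> int64, writer required: zip aligns to zip
  bool -> bool, writer required: enabled aligns to enabled
  int64 -> int64, writer required: id aligns to id
  float32 -> bytes, writer required: checksum aligns to checksum
  writer field version has no reader counterpart
  float32 -> float32, writer required: addr.rating aligns to addr.rating
  no writer field matches reader addr.blob
  string -> string, writer required: addr.city aligns to addr.city
  bool -> bool, writer required: addr.active aligns to addr.active
  R1 fires at addr
  R1 fires at addr.blob
  R3 fires at checksum
  R3 fires at quantity
  => forward: BREAKING (4)
decoding the Session value with the v1 reader:
  extras := [-0.5]
  addr.rating := 1.5
  read fails at addr.blob under R1 (no fill)
  => FAILS_AT (addr.blob, R1)


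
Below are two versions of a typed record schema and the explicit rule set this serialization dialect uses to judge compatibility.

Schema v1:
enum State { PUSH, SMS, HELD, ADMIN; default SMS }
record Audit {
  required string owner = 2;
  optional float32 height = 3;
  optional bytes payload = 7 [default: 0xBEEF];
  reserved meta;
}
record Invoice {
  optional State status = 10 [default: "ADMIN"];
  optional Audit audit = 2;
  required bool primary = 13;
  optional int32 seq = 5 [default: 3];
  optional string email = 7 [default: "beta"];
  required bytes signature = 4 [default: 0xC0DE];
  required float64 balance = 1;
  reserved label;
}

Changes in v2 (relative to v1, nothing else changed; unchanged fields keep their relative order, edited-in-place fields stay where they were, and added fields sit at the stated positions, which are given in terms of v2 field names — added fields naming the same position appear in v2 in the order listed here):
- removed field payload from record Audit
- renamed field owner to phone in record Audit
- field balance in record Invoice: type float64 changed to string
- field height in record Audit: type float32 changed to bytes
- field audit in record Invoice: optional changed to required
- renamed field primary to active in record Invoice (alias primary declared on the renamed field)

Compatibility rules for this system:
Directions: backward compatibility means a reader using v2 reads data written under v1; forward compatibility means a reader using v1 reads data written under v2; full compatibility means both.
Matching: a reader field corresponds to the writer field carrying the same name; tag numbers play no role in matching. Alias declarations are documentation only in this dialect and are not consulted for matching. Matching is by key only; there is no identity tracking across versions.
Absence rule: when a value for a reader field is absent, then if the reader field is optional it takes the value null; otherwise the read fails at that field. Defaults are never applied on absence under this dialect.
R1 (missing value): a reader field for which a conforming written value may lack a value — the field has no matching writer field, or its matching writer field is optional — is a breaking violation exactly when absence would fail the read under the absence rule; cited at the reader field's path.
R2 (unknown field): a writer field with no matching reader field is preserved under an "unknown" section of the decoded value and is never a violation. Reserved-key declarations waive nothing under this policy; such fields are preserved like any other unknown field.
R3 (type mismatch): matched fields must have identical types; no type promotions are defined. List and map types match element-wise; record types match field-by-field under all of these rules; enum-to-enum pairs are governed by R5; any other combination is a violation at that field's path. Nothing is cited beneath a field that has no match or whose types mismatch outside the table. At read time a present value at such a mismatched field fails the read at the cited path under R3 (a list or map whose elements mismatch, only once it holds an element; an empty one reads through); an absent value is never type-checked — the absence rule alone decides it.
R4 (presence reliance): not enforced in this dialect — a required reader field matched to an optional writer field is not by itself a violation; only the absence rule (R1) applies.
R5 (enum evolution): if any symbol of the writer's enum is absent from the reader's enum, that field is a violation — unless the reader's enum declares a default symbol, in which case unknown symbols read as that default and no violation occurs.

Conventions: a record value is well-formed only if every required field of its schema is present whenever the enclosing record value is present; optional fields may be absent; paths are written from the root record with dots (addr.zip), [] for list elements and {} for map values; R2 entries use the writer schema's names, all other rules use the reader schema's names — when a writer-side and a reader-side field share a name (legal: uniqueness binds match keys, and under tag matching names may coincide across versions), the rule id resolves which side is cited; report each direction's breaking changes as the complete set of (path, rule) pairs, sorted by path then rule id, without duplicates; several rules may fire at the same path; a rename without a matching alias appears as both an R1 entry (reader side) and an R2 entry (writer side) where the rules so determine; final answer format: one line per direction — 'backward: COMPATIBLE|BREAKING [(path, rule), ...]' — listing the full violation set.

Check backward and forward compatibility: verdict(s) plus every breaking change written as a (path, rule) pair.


backward: BREAKING [(active, R1), (audit, R1), (audit.height, R3), (audit.phone, R1), (balance, R3)]; forward: BREAKING [(audit.height, R3), (audit.owner, R1), (balance, R3), (primary, R1)]

in Invoice below, arrows point writer -> reader
checking backward for Invoice: reader v2 against writer v1:
  status: State -> State, writer optional; from status
  audit: Audit -> Audit, writer optional; from audit
  no writer field matches reader active
  seq: int32 -> int32, writer optional; from seq
  email: string -> string, writer optional; from email
  signature: bytes -> bytes, writer required; from signature
  balance: float64 -> string, writer required; from balance
  primary (writer side), unknown to reader
  no writer field matches reader audit.phone
  audit.height: float32 -> bytes, writer optional; from audit.height
  audit.owner (writer side), unknown to reader
  audit.payload (writer side), unknown to reader
  violation R1 at active
  violation R1 at audit
  violation R3 at audit.height
  violation R1 at audit.phone
  violation R3 at balance
  => backward: BREAKING (5)
checking forward for Invoice: reader v1 against writer v2:
  status: State -> State, writer optional; from status
  audit: Audit -> Audit, writer required; from audit
  no writer field matches reader primary
  seq: int32 -> int32, writer optional; from seq
  email: string -> string, writer optional; from email
  signature: bytes -> bytes, writer required; from signature
  balance: string -> float64, writer required; from balance
  active (writer side), unknown to reader
  no writer field matches reader audit.owner
  audit.height: bytes -> float32, writer optional; from audit.height
  no writer field matches reader audit.payload
  audit.phone (writer side), unknown to reader
  violation R3 at audit.height
  violation R1 at audit.owner
  violation R3 at balance
  violation R1 at primary
  => forward: BREAKING (4)


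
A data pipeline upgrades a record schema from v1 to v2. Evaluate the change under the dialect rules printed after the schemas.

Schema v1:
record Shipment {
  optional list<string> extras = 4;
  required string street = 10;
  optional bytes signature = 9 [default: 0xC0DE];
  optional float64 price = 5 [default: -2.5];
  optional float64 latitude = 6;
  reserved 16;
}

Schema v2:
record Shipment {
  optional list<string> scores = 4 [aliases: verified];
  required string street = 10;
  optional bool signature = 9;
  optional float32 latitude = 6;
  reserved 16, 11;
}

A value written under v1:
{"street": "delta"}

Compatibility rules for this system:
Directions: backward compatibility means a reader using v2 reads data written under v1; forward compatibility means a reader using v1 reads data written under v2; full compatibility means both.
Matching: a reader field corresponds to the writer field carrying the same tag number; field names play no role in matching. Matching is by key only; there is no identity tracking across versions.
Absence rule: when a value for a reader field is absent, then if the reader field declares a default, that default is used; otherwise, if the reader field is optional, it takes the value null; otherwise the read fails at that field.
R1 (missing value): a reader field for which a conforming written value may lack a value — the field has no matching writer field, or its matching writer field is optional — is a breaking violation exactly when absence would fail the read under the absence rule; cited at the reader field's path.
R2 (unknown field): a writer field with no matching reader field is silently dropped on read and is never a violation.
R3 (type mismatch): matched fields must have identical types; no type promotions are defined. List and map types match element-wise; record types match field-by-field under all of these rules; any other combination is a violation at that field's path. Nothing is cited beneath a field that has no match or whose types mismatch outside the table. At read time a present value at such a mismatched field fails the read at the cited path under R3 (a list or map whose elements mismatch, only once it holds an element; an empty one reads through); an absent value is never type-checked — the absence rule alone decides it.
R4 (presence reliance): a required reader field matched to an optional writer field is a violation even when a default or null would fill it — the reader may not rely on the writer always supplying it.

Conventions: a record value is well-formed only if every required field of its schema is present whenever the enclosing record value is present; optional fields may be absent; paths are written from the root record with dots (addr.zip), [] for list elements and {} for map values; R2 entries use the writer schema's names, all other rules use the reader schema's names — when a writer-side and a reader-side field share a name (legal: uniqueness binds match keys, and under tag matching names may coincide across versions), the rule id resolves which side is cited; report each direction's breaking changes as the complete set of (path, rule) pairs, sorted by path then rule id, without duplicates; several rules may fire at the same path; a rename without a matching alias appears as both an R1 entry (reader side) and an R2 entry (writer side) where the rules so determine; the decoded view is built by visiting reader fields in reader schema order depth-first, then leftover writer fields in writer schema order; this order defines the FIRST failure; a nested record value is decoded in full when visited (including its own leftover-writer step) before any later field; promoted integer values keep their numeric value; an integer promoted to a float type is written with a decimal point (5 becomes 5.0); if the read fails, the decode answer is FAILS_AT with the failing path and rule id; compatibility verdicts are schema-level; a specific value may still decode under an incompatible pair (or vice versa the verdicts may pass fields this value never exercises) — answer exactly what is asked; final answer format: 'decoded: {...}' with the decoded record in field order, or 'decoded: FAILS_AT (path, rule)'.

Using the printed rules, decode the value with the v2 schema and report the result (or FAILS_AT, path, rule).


decoded: {"scores": null, "street": "delta", "signature": null, "latitude": null}

the writer's type comes first in each Shipment pair
migrating the Shipment value to v2:
  scores := null (not supplied -> null)
  street := "delta"
  signature := null (not supplied -> null)
  latitude := null (not supplied -> null)
  => decoded: {"scores": null, "street": "delta", "signature": null, "latitude": null}
diffs on Shipment not affecting the asked answer:
  field latitude in record Shipment: type float64 changed to float32 -> affects the rule determinations only; this particular Shipment value decodes identically
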